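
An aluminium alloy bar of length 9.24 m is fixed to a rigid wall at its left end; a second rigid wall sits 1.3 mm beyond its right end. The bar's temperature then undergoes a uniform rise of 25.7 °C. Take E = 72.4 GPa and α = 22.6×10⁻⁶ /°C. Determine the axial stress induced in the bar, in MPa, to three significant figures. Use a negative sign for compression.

Free thermal expansion αLΔT = 22.6e-6 · 9240 · 25.7 = 5.367 mm.
The walls engage after the gap closes; constrained expansion = 5.367 − 1.3 = 4.067 mm.
The walls impose strain ε = −(4.067)/9240 = -4.4013e-04; σ = Eε = 72400 · -4.4013e-04 = -31.87 MPa.

-31.9 MPa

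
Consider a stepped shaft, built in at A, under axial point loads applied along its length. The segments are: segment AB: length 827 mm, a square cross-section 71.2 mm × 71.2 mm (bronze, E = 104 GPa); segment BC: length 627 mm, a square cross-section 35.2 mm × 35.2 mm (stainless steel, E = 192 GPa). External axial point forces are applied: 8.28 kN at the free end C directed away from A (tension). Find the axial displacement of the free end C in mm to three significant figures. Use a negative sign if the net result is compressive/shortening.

Internal axial forces (sectioning from the free end, tension +): N_BC = 8.28 kN, N_AB = 8.28 kN.
A_AB = 5069 mm².
A_BC = 1239 mm².
δ_AB = 8280·827/(5069·104000) = 0.01299 mm
δ_BC = 8280·627/(1239·192000) = 0.02182 mm
δ = Σδ_i = 0.03481 mm.

0.0348 mm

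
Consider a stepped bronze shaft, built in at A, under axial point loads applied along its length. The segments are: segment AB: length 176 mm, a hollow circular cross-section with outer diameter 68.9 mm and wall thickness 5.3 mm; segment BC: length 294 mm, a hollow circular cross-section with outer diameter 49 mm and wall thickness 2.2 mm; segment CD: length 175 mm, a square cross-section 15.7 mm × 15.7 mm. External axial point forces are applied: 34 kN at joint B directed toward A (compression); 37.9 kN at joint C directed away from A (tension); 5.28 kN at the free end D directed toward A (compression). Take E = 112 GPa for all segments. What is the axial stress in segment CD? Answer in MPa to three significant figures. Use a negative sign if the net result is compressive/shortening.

Internal axial forces (sectioning from the free end, tension +): N_CD = -5.28 kN, N_BC = 32.62 kN, N_AB = -1.38 kN.
A_CD = 246.5 mm².
σ_CD = N_CD/A_CD = -5280/246.5 = -21.42 MPa.

-21.4 MPa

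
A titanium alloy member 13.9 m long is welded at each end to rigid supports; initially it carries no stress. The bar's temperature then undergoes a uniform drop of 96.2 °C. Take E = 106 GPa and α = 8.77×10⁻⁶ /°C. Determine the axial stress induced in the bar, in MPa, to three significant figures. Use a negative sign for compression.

89.4 MPa

Free thermal expansion αLΔT = 8.77e-6 · 13900 · -96.2 = -11.73 mm.
The walls impose strain ε = −(-11.73)/13900 = 8.4367e-04; σ = Eε = 106000 · 8.4367e-04 = 89.43 MPa.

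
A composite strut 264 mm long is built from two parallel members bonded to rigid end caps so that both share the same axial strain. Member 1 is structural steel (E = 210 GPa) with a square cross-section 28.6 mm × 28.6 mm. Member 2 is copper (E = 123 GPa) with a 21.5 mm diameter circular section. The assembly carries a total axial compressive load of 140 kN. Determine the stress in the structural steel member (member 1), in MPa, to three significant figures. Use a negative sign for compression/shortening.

-136 MPa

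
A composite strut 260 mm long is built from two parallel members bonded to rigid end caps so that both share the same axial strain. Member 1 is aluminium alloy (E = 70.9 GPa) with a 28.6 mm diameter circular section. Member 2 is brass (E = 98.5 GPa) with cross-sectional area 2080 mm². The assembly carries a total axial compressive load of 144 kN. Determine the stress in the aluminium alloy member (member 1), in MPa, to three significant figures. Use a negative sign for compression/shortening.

-40.8 MPa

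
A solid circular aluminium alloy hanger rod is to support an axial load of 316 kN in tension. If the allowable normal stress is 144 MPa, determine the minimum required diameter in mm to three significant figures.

52.9 mm

Required area A ≥ P/σ_allow = 316000/144 = 2194 mm².
For a solid circular section, d ≥ √(4A/π) = 52.86 mm.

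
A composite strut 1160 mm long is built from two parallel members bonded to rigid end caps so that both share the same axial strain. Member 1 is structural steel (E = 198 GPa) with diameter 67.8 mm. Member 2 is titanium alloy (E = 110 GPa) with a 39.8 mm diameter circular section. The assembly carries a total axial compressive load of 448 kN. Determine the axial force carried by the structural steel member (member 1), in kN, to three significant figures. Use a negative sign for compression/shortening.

A_1 = 3610 mm².
A_2 = 1244 mm².
Equal strain + equilibrium ⇒ each member carries load in proportion to AE: A₁E₁ = 714800000 N, A₂E₂ = 136900000 N, ΣAE = 851700000 N.
F₁ = P·A₁E₁/ΣAE = -448000·714800000/851700000 = -376000 N.

-376 kN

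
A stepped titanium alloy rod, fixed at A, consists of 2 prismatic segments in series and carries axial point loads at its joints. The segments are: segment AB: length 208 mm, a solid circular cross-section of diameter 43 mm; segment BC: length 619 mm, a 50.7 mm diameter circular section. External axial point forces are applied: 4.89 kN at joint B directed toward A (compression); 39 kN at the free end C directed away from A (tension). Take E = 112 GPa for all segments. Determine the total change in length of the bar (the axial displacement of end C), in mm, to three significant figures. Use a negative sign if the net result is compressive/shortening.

0.150 mm

Internal axial forces (sectioning from the free end, tension +): N_BC = 39 kN, N_AB = 34.11 kN.
A_AB = 1452 mm².
A_BC = 2019 mm².
δ_AB = 34110·208/(1452·112000) = 0.04362 mm
δ_BC = 39000·619/(2019·112000) = 0.1068 mm
δ = Σδ_i = 0.1504 mm.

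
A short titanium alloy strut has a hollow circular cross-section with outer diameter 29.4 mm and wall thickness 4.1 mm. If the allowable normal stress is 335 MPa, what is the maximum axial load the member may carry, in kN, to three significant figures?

109 kN

A = 325.9 mm².
P_max = σ_allow · A = 335 · 325.9 = 109200 N = 109.2 kN.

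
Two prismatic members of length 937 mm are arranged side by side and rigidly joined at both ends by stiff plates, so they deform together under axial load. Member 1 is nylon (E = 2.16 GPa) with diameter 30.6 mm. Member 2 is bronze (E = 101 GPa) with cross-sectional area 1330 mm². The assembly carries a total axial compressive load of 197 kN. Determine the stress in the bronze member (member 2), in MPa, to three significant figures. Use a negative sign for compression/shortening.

-146 MPa

A_1 = 735.4 mm².
Equal strain + equilibrium ⇒ each member carries load in proportion to AE: A₁E₁ = 1588000 N, A₂E₂ = 134300000 N, ΣAE = 135900000 N.
σ₂ = P·E₂/ΣAE = -197000·101000/135900000 = -146.4 MPa.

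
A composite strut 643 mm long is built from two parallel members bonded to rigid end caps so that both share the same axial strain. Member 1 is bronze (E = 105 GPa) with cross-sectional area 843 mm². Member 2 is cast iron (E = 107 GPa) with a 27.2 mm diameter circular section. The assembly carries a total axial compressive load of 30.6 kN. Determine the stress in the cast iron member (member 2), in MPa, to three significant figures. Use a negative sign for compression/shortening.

A_2 = 581.1 mm².
Equal strain + equilibrium ⇒ each member carries load in proportion to AE: A₁E₁ = 88520000 N, A₂E₂ = 62170000 N, ΣAE = 150700000 N.
σ₂ = P·E₂/ΣAE = -30600·107000/150700000 = -21.73 MPa.

-21.7 MPa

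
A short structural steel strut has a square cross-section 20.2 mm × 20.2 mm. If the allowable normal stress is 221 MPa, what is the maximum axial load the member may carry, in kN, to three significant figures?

A = 408 mm².
P_max = σ_allow · A = 221 · 408 = 90180 N = 90.18 kN.

90.2 kN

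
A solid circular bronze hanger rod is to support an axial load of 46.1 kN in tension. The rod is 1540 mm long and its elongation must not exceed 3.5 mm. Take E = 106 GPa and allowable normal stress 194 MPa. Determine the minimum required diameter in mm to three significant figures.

Required area A ≥ P/σ_allow = 46100/194 = 237.6 mm².
For a solid circular section, d ≥ √(4A/π) = 17.39 mm.
Elongation limit: A ≥ PL/(Eδ_allow) = 46100·1540/(106000·3.5) = 191.4 mm² ⇒ d ≥ 15.61 mm.
The stress limit governs.

17.4 mm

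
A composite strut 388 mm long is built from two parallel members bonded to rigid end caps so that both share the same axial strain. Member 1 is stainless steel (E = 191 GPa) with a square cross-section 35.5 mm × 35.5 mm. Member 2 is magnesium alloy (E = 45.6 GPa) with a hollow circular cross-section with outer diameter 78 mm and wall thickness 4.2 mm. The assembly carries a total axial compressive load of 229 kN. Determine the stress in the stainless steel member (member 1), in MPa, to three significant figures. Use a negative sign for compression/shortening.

-153 MPa

A_1 = 1260 mm².
A_2 = 973.8 mm².
Equal strain + equilibrium ⇒ each member carries load in proportion to AE: A₁E₁ = 240700000 N, A₂E₂ = 44400000 N, ΣAE = 285100000 N.
σ₁ = P·E₁/ΣAE = -229000·191000/285100000 = -153.4 MPa.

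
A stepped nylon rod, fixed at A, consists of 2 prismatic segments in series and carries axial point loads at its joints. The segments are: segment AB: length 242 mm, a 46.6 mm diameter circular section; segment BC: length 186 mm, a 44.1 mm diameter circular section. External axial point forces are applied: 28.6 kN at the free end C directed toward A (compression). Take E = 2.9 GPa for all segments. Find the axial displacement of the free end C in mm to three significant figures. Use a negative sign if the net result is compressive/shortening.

-2.60 mm

Internal axial forces (sectioning from the free end, tension +): N_BC = -28.6 kN, N_AB = -28.6 kN.
A_AB = 1706 mm².
A_BC = 1527 mm².
δ_AB = -28600·242/(1706·2900) = -1.399 mm
δ_BC = -28600·186/(1527·2900) = -1.201 mm
δ = Σδ_i = -2.6 mm.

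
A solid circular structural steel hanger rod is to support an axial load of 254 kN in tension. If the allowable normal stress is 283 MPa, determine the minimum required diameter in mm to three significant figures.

33.8 mm

Required area A ≥ P/σ_allow = 254000/283 = 897.5 mm².
For a solid circular section, d ≥ √(4A/π) = 33.8 mm.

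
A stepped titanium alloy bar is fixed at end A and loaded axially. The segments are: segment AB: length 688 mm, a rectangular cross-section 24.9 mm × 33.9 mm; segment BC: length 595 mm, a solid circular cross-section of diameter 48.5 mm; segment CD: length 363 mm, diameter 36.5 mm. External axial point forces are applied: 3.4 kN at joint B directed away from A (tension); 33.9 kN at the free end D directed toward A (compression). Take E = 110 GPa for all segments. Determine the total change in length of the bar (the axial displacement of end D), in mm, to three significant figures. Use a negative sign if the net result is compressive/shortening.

-0.432 mm

Internal axial forces (sectioning from the free end, tension +): N_CD = -33.9 kN, N_BC = -33.9 kN, N_AB = -30.5 kN.
A_AB = 844.1 mm².
A_BC = 1847 mm².
A_CD = 1046 mm².
δ_AB = -30500·688/(844.1·110000) = -0.226 mm
δ_BC = -33900·595/(1847·110000) = -0.09925 mm
δ_CD = -33900·363/(1046·110000) = -0.1069 mm
δ = Σδ_i = -0.4322 mm.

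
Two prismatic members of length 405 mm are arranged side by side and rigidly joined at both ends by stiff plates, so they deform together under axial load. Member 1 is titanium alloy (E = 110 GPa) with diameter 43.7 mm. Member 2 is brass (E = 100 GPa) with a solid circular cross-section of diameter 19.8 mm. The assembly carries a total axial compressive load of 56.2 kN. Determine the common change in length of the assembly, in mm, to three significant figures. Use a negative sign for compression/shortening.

A_1 = 1500 mm².
A_2 = 307.9 mm².
Equal strain + equilibrium ⇒ each member carries load in proportion to AE: A₁E₁ = 165000000 N, A₂E₂ = 30790000 N, ΣAE = 195800000 N.
δ = PL/ΣAE = -56200·405/195800000 = -0.1163 mm.

-0.116 mm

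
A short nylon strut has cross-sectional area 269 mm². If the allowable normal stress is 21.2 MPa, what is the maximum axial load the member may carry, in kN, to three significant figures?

5.70 kN

P_max = σ_allow · A = 21.2 · 269 = 5703 N = 5.703 kN.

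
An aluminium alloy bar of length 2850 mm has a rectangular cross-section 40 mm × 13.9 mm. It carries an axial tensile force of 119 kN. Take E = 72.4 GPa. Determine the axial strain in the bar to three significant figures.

A = 556 mm².
σ = N/A = 214 MPa; ε = σ/E = 214/72400 = 2.956e-03.

0.00296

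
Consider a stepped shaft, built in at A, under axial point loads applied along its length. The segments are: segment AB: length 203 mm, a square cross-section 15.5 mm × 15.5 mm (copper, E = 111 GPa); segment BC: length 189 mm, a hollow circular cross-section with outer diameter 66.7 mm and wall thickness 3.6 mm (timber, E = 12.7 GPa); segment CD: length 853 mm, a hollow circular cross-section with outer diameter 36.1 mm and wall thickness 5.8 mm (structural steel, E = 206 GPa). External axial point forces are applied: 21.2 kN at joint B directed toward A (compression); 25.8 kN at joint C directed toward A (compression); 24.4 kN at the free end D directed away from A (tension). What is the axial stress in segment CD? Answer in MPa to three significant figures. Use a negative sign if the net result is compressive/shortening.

44.2 MPa

Internal axial forces (sectioning from the free end, tension +): N_CD = 24.4 kN, N_BC = -1.4 kN, N_AB = -22.6 kN.
A_CD = 552.1 mm².
σ_CD = N_CD/A_CD = 24400/552.1 = 44.19 MPa.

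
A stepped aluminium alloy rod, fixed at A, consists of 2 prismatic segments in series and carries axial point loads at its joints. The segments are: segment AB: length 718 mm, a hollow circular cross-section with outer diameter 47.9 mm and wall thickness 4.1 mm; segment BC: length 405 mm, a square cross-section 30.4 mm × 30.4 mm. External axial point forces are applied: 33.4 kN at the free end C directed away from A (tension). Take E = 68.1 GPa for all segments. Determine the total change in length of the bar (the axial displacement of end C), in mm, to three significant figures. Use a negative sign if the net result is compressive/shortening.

0.839 mm

Internal axial forces (sectioning from the free end, tension +): N_BC = 33.4 kN, N_AB = 33.4 kN.
A_AB = 564.2 mm².
A_BC = 924.2 mm².
δ_AB = 33400·718/(564.2·68100) = 0.6242 mm
δ_BC = 33400·405/(924.2·68100) = 0.2149 mm
δ = Σδ_i = 0.8391 mm.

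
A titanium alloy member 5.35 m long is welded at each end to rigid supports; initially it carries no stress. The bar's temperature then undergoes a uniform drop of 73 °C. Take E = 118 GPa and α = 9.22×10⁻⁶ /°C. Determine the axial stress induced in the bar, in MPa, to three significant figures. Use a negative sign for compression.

Free thermal expansion αLΔT = 9.22e-6 · 5350 · -73 = -3.601 mm.
The walls impose strain ε = −(-3.601)/5350 = 6.7306e-04; σ = Eε = 118000 · 6.7306e-04 = 79.42 MPa.

79.4 MPa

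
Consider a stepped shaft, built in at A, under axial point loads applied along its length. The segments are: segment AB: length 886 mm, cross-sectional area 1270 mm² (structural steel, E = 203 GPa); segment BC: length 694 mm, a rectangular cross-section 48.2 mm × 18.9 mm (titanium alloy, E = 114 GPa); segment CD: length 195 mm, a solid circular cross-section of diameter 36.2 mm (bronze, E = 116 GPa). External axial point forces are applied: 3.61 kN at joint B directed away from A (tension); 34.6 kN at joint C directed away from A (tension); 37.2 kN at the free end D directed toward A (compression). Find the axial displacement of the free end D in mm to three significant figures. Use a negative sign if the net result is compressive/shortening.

-0.0747 mm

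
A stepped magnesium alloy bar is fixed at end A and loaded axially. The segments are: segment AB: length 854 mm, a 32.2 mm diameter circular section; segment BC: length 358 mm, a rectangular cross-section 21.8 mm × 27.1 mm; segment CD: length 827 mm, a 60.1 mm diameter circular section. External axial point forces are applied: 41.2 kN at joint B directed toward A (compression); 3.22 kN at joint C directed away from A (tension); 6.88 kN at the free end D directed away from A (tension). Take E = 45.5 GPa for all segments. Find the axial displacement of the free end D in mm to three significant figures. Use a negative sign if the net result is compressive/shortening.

-0.538 mm

Internal axial forces (sectioning from the free end, tension +): N_CD = 6.88 kN, N_BC = 10.1 kN, N_AB = -31.1 kN.
A_AB = 814.3 mm².
A_BC = 590.8 mm².
A_CD = 2837 mm².
δ_AB = -31100·854/(814.3·45500) = -0.7168 mm
δ_BC = 10100·358/(590.8·45500) = 0.1345 mm
δ_CD = 6880·827/(2837·45500) = 0.04408 mm
δ = Σδ_i = -0.5382 mm.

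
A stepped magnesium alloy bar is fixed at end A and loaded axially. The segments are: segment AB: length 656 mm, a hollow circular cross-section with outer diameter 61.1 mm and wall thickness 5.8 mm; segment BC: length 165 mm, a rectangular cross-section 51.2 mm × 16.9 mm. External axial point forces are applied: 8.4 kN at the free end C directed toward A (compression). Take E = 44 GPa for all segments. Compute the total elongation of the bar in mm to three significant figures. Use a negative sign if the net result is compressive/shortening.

Internal axial forces (sectioning from the free end, tension +): N_BC = -8.4 kN, N_AB = -8.4 kN.
A_AB = 1008 mm².
A_BC = 865.3 mm².
δ_AB = -8400·656/(1008·44000) = -0.1243 mm
δ_BC = -8400·165/(865.3·44000) = -0.0364 mm
δ = Σδ_i = -0.1607 mm.

-0.161 mm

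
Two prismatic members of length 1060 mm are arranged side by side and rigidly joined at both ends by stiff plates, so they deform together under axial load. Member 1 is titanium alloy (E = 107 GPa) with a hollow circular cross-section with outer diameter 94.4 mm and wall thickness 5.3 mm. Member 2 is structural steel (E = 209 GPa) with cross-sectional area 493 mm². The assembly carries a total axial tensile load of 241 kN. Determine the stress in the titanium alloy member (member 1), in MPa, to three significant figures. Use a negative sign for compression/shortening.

98.5 MPa

A_1 = 1484 mm².
Equal strain + equilibrium ⇒ each member carries load in proportion to AE: A₁E₁ = 158700000 N, A₂E₂ = 103000000 N, ΣAE = 261800000 N.
σ₁ = P·E₁/ΣAE = 241000·107000/261800000 = 98.51 MPa.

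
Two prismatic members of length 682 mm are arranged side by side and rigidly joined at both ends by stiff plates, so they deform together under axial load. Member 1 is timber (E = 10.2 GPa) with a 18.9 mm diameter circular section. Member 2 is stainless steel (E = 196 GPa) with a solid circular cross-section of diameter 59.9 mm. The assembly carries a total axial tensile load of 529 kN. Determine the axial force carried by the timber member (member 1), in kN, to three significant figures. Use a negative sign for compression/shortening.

2.73 kN

A_1 = 280.6 mm².
A_2 = 2818 mm².
Equal strain + equilibrium ⇒ each member carries load in proportion to AE: A₁E₁ = 2862000 N, A₂E₂ = 552300000 N, ΣAE = 555200000 N.
F₁ = P·A₁E₁/ΣAE = 529000·2862000/555200000 = 2727 N.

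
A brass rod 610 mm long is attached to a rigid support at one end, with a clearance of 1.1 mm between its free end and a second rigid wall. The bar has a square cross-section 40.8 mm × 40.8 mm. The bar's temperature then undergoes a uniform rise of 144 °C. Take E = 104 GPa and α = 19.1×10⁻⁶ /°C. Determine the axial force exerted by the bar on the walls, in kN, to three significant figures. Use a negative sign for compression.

-164 kN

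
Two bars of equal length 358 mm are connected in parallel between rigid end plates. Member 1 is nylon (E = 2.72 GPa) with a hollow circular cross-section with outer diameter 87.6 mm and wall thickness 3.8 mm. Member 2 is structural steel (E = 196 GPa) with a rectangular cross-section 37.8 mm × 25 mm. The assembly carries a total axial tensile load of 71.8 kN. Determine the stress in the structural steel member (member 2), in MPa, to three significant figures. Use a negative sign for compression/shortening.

74.9 MPa

A_1 = 1000 mm².
A_2 = 945 mm².
Equal strain + equilibrium ⇒ each member carries load in proportion to AE: A₁E₁ = 2721000 N, A₂E₂ = 185200000 N, ΣAE = 187900000 N.
σ₂ = P·E₂/ΣAE = 71800·196000/187900000 = 74.88 MPa.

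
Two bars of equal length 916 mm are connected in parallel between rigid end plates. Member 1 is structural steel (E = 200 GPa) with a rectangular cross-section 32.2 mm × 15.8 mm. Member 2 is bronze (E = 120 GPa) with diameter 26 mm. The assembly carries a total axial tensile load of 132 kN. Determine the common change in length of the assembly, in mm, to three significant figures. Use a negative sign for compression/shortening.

A_1 = 508.8 mm².
A_2 = 530.9 mm².
Equal strain + equilibrium ⇒ each member carries load in proportion to AE: A₁E₁ = 101800000 N, A₂E₂ = 63710000 N, ΣAE = 165500000 N.
δ = PL/ΣAE = 132000·916/165500000 = 0.7307 mm.

0.731 mm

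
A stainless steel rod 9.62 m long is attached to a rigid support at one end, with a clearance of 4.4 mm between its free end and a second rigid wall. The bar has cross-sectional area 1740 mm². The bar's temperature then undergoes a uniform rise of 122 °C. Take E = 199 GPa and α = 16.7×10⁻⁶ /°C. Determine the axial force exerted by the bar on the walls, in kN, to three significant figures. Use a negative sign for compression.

-547 kN

Free thermal expansion αLΔT = 16.7e-6 · 9620 · 122 = 19.6 mm.
The walls engage after the gap closes; constrained expansion = 19.6 − 4.4 = 15.2 mm.
The walls impose strain ε = −(15.2)/9620 = -1.5800e-03; σ = Eε = 199000 · -1.5800e-03 = -314.4 MPa.
Wall reaction R = σ·A = -314.4·1740 = -547100 N = -547.1 kN.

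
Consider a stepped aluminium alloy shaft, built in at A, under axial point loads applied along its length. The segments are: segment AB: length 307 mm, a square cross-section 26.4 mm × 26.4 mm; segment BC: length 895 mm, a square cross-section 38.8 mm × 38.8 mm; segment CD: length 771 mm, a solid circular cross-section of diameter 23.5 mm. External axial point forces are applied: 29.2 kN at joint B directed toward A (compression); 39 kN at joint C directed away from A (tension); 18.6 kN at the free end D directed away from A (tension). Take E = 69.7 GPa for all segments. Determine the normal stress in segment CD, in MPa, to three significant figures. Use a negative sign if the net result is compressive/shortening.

Internal axial forces (sectioning from the free end, tension +): N_CD = 18.6 kN, N_BC = 57.6 kN, N_AB = 28.4 kN.
A_CD = 433.7 mm².
σ_CD = N_CD/A_CD = 18600/433.7 = 42.88 MPa.

42.9 MPa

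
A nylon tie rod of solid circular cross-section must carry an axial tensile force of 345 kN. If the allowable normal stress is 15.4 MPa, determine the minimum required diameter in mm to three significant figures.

169 mm

Required area A ≥ P/σ_allow = 345000/15.4 = 22400 mm².
For a solid circular section, d ≥ √(4A/π) = 168.9 mm.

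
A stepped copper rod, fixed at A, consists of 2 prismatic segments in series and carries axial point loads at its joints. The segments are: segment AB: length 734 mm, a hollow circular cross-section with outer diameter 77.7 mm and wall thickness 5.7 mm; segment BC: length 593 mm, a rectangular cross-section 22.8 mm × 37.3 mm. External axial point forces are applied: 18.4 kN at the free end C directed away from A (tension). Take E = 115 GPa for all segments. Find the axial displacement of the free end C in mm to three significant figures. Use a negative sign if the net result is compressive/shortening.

0.203 mm

Internal axial forces (sectioning from the free end, tension +): N_BC = 18.4 kN, N_AB = 18.4 kN.
A_AB = 1289 mm².
A_BC = 850.4 mm².
δ_AB = 18400·734/(1289·115000) = 0.09109 mm
δ_BC = 18400·593/(850.4·115000) = 0.1116 mm
δ = Σδ_i = 0.2027 mm.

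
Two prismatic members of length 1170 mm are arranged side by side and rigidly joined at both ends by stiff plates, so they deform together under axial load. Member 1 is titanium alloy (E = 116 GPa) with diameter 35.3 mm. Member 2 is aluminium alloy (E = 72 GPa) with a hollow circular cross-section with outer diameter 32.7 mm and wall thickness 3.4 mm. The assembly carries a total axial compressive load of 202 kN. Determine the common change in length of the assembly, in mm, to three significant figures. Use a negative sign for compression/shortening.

-1.74 mm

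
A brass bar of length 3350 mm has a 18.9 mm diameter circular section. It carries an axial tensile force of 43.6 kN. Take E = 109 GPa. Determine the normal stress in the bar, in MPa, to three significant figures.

A = 280.6 mm².
σ = N/A = 43600/280.6 = 155.4 MPa.

155 MPa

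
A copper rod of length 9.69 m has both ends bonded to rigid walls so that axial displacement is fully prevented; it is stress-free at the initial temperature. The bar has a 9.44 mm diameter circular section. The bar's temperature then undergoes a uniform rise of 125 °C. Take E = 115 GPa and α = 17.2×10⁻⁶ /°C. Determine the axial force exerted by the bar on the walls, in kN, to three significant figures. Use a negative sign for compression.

Free thermal expansion αLΔT = 17.2e-6 · 9690 · 125 = 20.83 mm.
The walls impose strain ε = −(20.83)/9690 = -2.1500e-03; σ = Eε = 115000 · -2.1500e-03 = -247.2 MPa.
Wall reaction R = σ·A = -247.2·69.99 = -17300 N = -17.3 kN.

-17.3 kN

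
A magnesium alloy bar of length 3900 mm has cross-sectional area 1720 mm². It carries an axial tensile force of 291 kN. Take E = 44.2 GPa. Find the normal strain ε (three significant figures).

σ = N/A = 169.2 MPa; ε = σ/E = 169.2/44200 = 3.828e-03.

0.00383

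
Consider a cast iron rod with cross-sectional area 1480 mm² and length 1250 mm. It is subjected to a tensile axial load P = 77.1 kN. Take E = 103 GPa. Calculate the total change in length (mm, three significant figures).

δ_mech = NL/(AE) = 77100·1250/(1480·103000) = 0.6322 mm.

0.632 mm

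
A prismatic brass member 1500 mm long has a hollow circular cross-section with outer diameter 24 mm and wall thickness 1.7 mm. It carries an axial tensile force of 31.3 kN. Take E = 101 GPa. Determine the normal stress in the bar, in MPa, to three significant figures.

263 MPa

A = 119.1 mm².
σ = N/A = 31300/119.1 = 262.8 MPa.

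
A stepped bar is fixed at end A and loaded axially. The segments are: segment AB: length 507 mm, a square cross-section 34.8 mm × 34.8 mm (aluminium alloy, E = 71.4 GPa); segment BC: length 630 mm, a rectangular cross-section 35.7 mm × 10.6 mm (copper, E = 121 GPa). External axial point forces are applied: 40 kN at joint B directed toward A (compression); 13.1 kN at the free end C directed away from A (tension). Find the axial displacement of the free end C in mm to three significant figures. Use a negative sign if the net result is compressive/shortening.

0.0225 mm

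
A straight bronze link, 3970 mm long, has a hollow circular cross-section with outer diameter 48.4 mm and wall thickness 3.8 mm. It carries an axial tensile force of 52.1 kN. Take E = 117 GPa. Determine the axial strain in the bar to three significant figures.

A = 532.4 mm².
σ = N/A = 97.85 MPa; ε = σ/E = 97.85/117000 = 8.363e-04.

8.36e-04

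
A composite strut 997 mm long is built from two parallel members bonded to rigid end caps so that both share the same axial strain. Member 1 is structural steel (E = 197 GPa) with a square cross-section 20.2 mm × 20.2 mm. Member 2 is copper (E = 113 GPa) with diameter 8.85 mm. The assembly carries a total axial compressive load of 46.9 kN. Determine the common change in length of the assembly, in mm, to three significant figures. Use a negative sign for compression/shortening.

A_1 = 408 mm².
A_2 = 61.51 mm².
Equal strain + equilibrium ⇒ each member carries load in proportion to AE: A₁E₁ = 80380000 N, A₂E₂ = 6951000 N, ΣAE = 87340000 N.
δ = PL/ΣAE = -46900·997/87340000 = -0.5354 mm.

-0.535 mm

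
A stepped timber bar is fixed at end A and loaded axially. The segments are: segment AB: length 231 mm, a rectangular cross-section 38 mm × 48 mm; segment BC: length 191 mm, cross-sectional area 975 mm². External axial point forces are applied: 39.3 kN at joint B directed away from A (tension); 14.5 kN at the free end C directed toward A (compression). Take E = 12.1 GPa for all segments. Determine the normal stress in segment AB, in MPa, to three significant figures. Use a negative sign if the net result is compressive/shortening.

Internal axial forces (sectioning from the free end, tension +): N_BC = -14.5 kN, N_AB = 24.8 kN.
A_AB = 1824 mm².
σ_AB = N_AB/A_AB = 24800/1824 = 13.6 MPa.

13.6 MPa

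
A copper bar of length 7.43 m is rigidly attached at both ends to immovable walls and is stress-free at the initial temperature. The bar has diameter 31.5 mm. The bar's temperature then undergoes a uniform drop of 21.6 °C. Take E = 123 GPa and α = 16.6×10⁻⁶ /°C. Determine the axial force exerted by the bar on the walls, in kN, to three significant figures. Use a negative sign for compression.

Free thermal expansion αLΔT = 16.6e-6 · 7430 · -21.6 = -2.664 mm.
The walls impose strain ε = −(-2.664)/7430 = 3.5856e-04; σ = Eε = 123000 · 3.5856e-04 = 44.1 MPa.
Wall reaction R = σ·A = 44.1·779.3 = 34370 N = 34.37 kN.

34.4 kN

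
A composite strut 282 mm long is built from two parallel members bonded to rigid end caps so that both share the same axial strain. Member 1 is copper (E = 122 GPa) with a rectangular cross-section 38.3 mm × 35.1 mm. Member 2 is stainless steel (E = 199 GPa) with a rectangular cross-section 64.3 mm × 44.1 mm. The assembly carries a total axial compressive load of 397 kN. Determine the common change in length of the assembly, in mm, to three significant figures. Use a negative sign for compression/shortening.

A_1 = 1344 mm².
A_2 = 2836 mm².
Equal strain + equilibrium ⇒ each member carries load in proportion to AE: A₁E₁ = 164000000 N, A₂E₂ = 564300000 N, ΣAE = 728300000 N.
δ = PL/ΣAE = -397000·282/728300000 = -0.1537 mm.

-0.154 mm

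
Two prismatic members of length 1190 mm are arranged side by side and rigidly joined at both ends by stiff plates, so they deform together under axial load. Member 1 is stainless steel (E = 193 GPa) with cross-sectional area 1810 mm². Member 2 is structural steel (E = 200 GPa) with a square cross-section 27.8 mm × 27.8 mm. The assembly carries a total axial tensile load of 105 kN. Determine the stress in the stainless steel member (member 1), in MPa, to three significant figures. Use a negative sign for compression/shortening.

40.2 MPa

A_2 = 772.8 mm².
Equal strain + equilibrium ⇒ each member carries load in proportion to AE: A₁E₁ = 349300000 N, A₂E₂ = 154600000 N, ΣAE = 503900000 N.
σ₁ = P·E₁/ΣAE = 105000·193000/503900000 = 40.22 MPa.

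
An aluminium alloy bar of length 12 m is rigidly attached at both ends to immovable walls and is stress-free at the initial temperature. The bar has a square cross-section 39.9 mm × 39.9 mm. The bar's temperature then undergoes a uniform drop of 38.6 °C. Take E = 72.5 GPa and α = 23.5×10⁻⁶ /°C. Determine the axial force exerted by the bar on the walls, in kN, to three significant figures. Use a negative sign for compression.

105 kN

Free thermal expansion αLΔT = 23.5e-6 · 12000 · -38.6 = -10.89 mm.
The walls impose strain ε = −(-10.89)/12000 = 9.0710e-04; σ = Eε = 72500 · 9.0710e-04 = 65.76 MPa.
Wall reaction R = σ·A = 65.76·1592 = 104700 N = 104.7 kN.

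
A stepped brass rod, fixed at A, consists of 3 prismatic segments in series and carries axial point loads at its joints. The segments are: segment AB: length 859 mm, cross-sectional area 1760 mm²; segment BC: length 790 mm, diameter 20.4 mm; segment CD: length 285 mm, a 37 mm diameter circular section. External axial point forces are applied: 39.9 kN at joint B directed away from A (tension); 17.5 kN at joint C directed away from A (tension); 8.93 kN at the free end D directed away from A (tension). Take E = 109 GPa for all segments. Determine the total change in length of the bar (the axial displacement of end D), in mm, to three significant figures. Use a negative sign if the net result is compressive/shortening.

Internal axial forces (sectioning from the free end, tension +): N_CD = 8.93 kN, N_BC = 26.43 kN, N_AB = 66.33 kN.
A_BC = 326.9 mm².
A_CD = 1075 mm².
δ_AB = 66330·859/(1760·109000) = 0.297 mm
δ_BC = 26430·790/(326.9·109000) = 0.5861 mm
δ_CD = 8930·285/(1075·109000) = 0.02172 mm
δ = Σδ_i = 0.9048 mm.

0.905 mm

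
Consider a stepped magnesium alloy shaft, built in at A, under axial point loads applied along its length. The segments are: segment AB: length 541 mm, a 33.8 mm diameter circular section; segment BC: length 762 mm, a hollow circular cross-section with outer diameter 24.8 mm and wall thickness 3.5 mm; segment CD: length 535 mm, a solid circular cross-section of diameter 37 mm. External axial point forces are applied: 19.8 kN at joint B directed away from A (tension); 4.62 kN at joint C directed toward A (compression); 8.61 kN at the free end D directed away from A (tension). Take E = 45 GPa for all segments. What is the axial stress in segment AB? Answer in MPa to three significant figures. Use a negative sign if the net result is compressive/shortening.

26.5 MPa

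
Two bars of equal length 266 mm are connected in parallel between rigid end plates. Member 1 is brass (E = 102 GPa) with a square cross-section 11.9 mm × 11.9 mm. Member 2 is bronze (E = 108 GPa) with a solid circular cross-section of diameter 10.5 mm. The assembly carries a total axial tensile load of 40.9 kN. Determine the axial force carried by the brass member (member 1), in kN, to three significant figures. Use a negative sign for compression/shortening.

24.8 kN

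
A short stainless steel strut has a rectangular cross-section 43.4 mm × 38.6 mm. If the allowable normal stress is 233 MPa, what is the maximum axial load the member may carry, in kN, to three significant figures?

A = 1675 mm².
P_max = σ_allow · A = 233 · 1675 = 390300 N = 390.3 kN.

390 kN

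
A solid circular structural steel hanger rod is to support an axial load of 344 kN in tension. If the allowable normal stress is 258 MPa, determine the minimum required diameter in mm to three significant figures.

41.2 mm

Required area A ≥ P/σ_allow = 344000/258 = 1333 mm².
For a solid circular section, d ≥ √(4A/π) = 41.2 mm.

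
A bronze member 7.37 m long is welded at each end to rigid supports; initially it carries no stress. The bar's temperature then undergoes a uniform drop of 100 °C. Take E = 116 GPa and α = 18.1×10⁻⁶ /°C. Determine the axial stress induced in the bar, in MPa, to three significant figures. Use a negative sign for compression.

210 MPa

Free thermal expansion αLΔT = 18.1e-6 · 7370 · -100 = -13.34 mm.
The walls impose strain ε = −(-13.34)/7370 = 1.8100e-03; σ = Eε = 116000 · 1.8100e-03 = 210 MPa.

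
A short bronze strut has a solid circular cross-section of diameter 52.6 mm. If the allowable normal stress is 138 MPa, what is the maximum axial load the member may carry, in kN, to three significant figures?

A = 2173 mm².
P_max = σ_allow · A = 138 · 2173 = 299900 N = 299.9 kN.

300 kN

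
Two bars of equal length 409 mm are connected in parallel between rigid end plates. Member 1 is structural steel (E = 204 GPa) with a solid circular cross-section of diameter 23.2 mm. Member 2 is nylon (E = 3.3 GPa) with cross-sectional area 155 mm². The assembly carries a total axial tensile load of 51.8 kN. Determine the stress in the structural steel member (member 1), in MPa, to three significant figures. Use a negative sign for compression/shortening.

122 MPa

A_1 = 422.7 mm².
Equal strain + equilibrium ⇒ each member carries load in proportion to AE: A₁E₁ = 86240000 N, A₂E₂ = 511500 N, ΣAE = 86750000 N.
σ₁ = P·E₁/ΣAE = 51800·204000/86750000 = 121.8 MPa.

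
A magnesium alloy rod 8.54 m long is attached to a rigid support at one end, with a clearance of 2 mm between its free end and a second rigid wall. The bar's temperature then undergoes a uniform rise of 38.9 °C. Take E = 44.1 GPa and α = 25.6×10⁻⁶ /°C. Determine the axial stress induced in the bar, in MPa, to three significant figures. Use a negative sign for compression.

-33.6 MPa

Free thermal expansion αLΔT = 25.6e-6 · 8540 · 38.9 = 8.504 mm.
The walls engage after the gap closes; constrained expansion = 8.504 − 2 = 6.504 mm.
The walls impose strain ε = −(6.504)/8540 = -7.6165e-04; σ = Eε = 44100 · -7.6165e-04 = -33.59 MPa.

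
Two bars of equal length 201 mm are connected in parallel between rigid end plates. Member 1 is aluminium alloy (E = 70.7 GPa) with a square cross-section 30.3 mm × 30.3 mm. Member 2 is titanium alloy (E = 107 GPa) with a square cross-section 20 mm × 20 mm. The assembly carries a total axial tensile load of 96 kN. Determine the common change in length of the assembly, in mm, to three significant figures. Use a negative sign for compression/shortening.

A_1 = 918.1 mm².
A_2 = 400 mm².
Equal strain + equilibrium ⇒ each member carries load in proportion to AE: A₁E₁ = 64910000 N, A₂E₂ = 42800000 N, ΣAE = 107700000 N.
δ = PL/ΣAE = 96000·201/107700000 = 0.1791 mm.

0.179 mm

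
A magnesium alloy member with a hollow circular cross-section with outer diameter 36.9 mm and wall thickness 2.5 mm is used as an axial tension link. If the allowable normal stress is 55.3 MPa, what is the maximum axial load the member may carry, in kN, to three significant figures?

14.9 kN

A = 270.2 mm².
P_max = σ_allow · A = 55.3 · 270.2 = 14940 N = 14.94 kN.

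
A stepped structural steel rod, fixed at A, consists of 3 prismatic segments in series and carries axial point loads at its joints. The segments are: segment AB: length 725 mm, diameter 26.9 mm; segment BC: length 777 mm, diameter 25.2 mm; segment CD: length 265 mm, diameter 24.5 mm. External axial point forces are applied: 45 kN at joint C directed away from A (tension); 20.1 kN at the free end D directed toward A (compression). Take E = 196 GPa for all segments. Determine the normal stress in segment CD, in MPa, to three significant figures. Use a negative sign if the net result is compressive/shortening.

-42.6 MPa

Internal axial forces (sectioning from the free end, tension +): N_CD = -20.1 kN, N_BC = 24.9 kN, N_AB = 24.9 kN.
A_CD = 471.4 mm².
σ_CD = N_CD/A_CD = -20100/471.4 = -42.64 MPa.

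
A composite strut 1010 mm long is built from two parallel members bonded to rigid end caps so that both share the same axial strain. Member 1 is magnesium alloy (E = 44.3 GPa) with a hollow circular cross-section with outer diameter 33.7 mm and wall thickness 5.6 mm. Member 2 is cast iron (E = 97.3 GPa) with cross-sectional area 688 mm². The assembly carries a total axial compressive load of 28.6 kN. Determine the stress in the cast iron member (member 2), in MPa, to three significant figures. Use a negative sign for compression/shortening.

-31.3 MPa

A_1 = 494.4 mm².
Equal strain + equilibrium ⇒ each member carries load in proportion to AE: A₁E₁ = 21900000 N, A₂E₂ = 66940000 N, ΣAE = 88840000 N.
σ₂ = P·E₂/ΣAE = -28600·97300/88840000 = -31.32 MPa.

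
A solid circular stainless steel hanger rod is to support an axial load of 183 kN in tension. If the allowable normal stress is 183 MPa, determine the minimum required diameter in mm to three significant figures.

Required area A ≥ P/σ_allow = 183000/183 = 1000 mm².
For a solid circular section, d ≥ √(4A/π) = 35.68 mm.

35.7 mm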